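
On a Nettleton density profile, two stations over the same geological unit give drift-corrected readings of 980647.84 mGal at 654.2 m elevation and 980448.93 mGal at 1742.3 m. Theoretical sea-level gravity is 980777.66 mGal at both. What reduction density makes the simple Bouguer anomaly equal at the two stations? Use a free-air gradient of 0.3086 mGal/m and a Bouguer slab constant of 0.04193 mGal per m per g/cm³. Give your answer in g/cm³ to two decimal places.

3.00

Δg_obs = 980448.93 − 980647.84 = -198.91 mGal over Δh = 1742.3 − 654.2 = 1088.1 m
Equal Bouguer anomalies ⇒ Δg_obs + (0.3086 − 0.04193ρ)·Δh = 0
0.3086 − 0.04193ρ = −Δg_obs/Δh = 0.18280
ρ = (0.3086 − 0.18280) / 0.04193 = 3.00 g/cm³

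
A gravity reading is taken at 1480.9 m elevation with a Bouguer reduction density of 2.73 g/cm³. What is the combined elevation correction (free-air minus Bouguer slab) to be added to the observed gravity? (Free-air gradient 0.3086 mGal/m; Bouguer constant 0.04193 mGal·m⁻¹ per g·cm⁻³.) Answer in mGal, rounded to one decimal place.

Combined gradient = 0.3086 − 0.04193 × 2.73 = 0.1941311 mGal/m
Combined elevation correction = 0.1941311 × 1480.9 = 287.5 mGal

287.5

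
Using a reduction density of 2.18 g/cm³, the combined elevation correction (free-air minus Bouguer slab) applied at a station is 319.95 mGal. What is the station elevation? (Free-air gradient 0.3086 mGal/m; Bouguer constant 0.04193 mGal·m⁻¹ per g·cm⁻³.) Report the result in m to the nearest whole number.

1473

Combined gradient = 0.3086 − 0.04193 × 2.18 = 0.2171926 mGal/m
h = 319.95 / 0.2171926 = 1473.12 m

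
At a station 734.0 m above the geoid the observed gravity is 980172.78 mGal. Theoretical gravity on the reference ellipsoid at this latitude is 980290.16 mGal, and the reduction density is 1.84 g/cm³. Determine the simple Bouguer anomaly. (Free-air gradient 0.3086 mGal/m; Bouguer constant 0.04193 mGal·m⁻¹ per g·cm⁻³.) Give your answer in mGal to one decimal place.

Free-air correction = 0.3086 × 734.0 = 226.51 mGal
Free-air anomaly = 980172.78 − 980290.16 + (226.51) = 109.13 mGal
Bouguer slab correction = 0.04193 × 1.84 × 734.0 = 56.63 mGal
Simple Bouguer anomaly = 109.13 − (56.63) = 52.50 mGal

52.5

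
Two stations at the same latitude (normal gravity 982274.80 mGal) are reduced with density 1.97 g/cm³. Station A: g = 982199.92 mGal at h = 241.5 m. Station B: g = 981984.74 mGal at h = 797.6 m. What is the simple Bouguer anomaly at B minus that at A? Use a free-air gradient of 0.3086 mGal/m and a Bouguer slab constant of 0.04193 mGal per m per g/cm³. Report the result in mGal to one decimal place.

Δg_SB(A) = 982199.92 − 982274.80 + 0.3086×241.5 − 0.04193×1.97×241.5 = -20.30 mGal
Δg_SB(B) = 981984.74 − 982274.80 + 0.3086×797.6 − 0.04193×1.97×797.6 = -109.80 mGal
Difference = -109.80 − (-20.30) = -89.50 mGal

-89.5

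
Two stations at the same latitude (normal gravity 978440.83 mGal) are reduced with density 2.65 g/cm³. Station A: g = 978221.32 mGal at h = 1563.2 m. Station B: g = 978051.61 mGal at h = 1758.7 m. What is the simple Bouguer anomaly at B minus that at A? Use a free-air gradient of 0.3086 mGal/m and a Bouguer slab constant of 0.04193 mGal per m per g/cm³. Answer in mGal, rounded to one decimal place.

Δg_SB(A) = 978221.32 − 978440.83 + 0.3086×1563.2 − 0.04193×2.65×1563.2 = 89.20 mGal
Δg_SB(B) = 978051.61 − 978440.83 + 0.3086×1758.7 − 0.04193×2.65×1758.7 = -41.90 mGal
Difference = -41.90 − (89.20) = -131.10 mGal

-131.1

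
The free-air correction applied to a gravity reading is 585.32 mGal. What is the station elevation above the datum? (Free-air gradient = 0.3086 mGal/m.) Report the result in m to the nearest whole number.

1897

h = 585.32 / 0.3086 = 1896.69 m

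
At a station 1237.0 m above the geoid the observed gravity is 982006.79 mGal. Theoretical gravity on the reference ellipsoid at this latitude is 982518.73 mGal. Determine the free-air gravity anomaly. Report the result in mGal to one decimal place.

-130.2

Free-air correction = 0.3086 × 1237.0 = 381.74 mGal
Free-air anomaly = 982006.79 − 982518.73 + (381.74) = -130.20 mGal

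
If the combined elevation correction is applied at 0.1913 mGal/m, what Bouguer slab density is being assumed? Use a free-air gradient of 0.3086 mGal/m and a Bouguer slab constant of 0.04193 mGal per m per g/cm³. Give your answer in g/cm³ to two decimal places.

0.1913 = 0.3086 − 0.04193 × ρ
ρ = (0.3086 − 0.1913) / 0.04193 = 2.80 g/cm³

2.80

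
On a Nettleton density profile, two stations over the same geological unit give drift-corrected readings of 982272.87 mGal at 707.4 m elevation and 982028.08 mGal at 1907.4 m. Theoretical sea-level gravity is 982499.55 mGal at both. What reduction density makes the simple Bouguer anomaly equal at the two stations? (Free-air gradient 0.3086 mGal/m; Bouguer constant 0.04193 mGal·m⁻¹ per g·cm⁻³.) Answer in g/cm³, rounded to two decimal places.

2.49

Δg_obs = 982028.08 − 982272.87 = -244.79 mGal over Δh = 1907.4 − 707.4 = 1200.0 m
Equal Bouguer anomalies ⇒ Δg_obs + (0.3086 − 0.04193ρ)·Δh = 0
0.3086 − 0.04193ρ = −Δg_obs/Δh = 0.20399
ρ = (0.3086 − 0.20399) / 0.04193 = 2.49 g/cm³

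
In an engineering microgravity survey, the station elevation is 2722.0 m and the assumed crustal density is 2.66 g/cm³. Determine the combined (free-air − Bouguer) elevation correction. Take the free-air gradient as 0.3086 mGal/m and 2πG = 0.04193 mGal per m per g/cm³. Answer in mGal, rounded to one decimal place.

Combined gradient = 0.3086 − 0.04193 × 2.66 = 0.1970662 mGal/m
Combined elevation correction = 0.1970662 × 2722.0 = 536.4 mGal

536.4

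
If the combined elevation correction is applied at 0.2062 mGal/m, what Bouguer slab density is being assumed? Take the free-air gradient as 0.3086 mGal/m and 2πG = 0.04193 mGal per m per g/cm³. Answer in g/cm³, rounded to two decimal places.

0.2062 = 0.3086 − 0.04193 × ρ
ρ = (0.3086 − 0.2062) / 0.04193 = 2.44 g/cm³

2.44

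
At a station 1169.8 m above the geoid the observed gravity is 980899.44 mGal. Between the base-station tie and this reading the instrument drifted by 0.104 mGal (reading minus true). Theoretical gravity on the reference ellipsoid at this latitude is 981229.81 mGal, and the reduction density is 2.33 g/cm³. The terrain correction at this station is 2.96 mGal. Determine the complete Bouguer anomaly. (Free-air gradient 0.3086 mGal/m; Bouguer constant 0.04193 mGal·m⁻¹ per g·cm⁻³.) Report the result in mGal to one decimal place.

Drift-corrected reading = 980899.44 − (0.104) = 980899.336 mGal
Free-air correction = 0.3086 × 1169.8 = 361.00 mGal
Free-air anomaly = 980899.336 − 981229.81 + (361.00) = 30.526 mGal
Bouguer slab correction = 0.04193 × 2.33 × 1169.8 = 114.29 mGal
Simple Bouguer anomaly = 30.526 − (114.29) = -83.764 mGal
Complete Bouguer anomaly = -83.764 + 2.96 = -80.804 mGal

-80.8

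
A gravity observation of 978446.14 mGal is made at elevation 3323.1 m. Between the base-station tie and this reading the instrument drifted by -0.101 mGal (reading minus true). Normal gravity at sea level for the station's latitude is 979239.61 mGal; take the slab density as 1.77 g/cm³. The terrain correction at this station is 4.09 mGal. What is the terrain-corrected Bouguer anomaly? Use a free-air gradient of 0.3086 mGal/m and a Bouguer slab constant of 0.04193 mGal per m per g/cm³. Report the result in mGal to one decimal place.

-10.4

Drift-corrected reading = 978446.14 − (-0.101) = 978446.241 mGal
Free-air correction = 0.3086 × 3323.1 = 1025.51 mGal
Free-air anomaly = 978446.241 − 979239.61 + (1025.51) = 232.141 mGal
Bouguer slab correction = 0.04193 × 1.77 × 3323.1 = 246.63 mGal
Simple Bouguer anomaly = 232.141 − (246.63) = -14.489 mGal
Complete Bouguer anomaly = -14.489 + 4.09 = -10.399 mGal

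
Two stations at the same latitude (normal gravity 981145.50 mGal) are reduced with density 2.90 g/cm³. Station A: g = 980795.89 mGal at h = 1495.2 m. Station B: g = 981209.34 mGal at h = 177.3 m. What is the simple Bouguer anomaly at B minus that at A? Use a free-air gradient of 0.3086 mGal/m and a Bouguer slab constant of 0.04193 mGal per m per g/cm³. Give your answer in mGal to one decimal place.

Δg_SB(A) = 980795.89 − 981145.50 + 0.3086×1495.2 − 0.04193×2.90×1495.2 = -70.00 mGal
Δg_SB(B) = 981209.34 − 981145.50 + 0.3086×177.3 − 0.04193×2.90×177.3 = 97.00 mGal
Difference = 97.00 − (-70.00) = 167.00 mGal

167.0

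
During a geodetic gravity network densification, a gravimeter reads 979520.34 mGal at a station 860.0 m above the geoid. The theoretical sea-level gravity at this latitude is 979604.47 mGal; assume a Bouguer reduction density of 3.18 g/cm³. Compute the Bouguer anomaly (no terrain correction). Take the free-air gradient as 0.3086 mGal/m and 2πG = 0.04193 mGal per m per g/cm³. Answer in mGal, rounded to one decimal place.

66.6

Free-air correction = 0.3086 × 860.0 = 265.40 mGal
Free-air anomaly = 979520.34 − 979604.47 + (265.40) = 181.27 mGal
Bouguer slab correction = 0.04193 × 3.18 × 860.0 = 114.67 mGal
Simple Bouguer anomaly = 181.27 − (114.67) = 66.60 mGal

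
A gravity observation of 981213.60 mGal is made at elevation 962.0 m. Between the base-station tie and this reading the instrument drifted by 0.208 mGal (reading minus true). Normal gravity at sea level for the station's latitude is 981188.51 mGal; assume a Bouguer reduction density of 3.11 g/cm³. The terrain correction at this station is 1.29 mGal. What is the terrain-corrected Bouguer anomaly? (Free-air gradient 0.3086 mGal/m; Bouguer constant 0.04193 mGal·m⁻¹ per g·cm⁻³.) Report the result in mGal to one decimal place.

Drift-corrected reading = 981213.60 − (0.208) = 981213.392 mGal
Free-air correction = 0.3086 × 962.0 = 296.87 mGal
Free-air anomaly = 981213.392 − 981188.51 + (296.87) = 321.752 mGal
Bouguer slab correction = 0.04193 × 3.11 × 962.0 = 125.45 mGal
Simple Bouguer anomaly = 321.752 − (125.45) = 196.302 mGal
Complete Bouguer anomaly = 196.302 + 1.29 = 197.592 mGal

197.6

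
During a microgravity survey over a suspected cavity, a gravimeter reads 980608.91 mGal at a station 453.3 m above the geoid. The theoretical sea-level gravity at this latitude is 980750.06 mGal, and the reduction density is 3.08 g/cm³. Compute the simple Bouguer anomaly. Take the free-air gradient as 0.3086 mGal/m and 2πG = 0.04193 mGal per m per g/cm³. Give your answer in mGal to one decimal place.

Free-air correction = 0.3086 × 453.3 = 139.89 mGal
Free-air anomaly = 980608.91 − 980750.06 + (139.89) = -1.26 mGal
Bouguer slab correction = 0.04193 × 3.08 × 453.3 = 58.54 mGal
Simple Bouguer anomaly = -1.26 − (58.54) = -59.80 mGal

-59.8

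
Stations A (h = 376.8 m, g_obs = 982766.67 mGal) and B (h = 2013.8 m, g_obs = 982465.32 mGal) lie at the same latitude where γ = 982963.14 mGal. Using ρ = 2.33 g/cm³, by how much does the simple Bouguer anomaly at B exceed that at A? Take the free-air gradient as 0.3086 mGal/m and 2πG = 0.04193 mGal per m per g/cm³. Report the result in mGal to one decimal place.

Δg_SB(A) = 982766.67 − 982963.14 + 0.3086×376.8 − 0.04193×2.33×376.8 = -117.00 mGal
Δg_SB(B) = 982465.32 − 982963.14 + 0.3086×2013.8 − 0.04193×2.33×2013.8 = -73.10 mGal
Difference = -73.10 − (-117.00) = 43.90 mGal

43.9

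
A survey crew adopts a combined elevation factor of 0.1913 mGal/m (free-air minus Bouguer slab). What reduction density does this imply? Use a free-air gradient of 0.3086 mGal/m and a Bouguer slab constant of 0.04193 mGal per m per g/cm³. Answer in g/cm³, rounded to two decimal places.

0.1913 = 0.3086 − 0.04193 × ρ
ρ = (0.3086 − 0.1913) / 0.04193 = 2.80 g/cm³

2.80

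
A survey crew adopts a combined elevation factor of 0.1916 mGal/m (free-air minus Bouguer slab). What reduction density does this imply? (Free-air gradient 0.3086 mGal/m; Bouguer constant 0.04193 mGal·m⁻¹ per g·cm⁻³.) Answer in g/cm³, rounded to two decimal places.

2.79

0.1916 = 0.3086 − 0.04193 × ρ
ρ = (0.3086 − 0.1916) / 0.04193 = 2.79 g/cm³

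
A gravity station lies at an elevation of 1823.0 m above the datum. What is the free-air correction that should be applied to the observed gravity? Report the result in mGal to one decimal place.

562.6

Free-air correction = 0.3086 × 1823.0 = 562.6 mGal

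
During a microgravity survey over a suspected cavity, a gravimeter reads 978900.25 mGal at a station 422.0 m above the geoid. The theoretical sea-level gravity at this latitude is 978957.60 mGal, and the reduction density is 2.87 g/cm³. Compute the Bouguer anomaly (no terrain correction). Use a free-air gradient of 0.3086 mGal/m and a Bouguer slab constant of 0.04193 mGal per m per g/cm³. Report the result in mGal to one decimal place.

Free-air correction = 0.3086 × 422.0 = 130.23 mGal
Free-air anomaly = 978900.25 − 978957.60 + (130.23) = 72.88 mGal
Bouguer slab correction = 0.04193 × 2.87 × 422.0 = 50.78 mGal
Simple Bouguer anomaly = 72.88 − (50.78) = 22.10 mGal

22.1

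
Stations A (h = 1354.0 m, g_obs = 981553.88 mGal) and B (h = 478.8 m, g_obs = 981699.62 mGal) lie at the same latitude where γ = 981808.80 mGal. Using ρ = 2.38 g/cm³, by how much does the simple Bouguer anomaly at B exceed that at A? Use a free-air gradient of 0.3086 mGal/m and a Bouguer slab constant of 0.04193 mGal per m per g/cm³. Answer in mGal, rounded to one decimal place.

Δg_SB(A) = 981553.88 − 981808.80 + 0.3086×1354.0 − 0.04193×2.38×1354.0 = 27.80 mGal
Δg_SB(B) = 981699.62 − 981808.80 + 0.3086×478.8 − 0.04193×2.38×478.8 = -9.20 mGal
Difference = -9.20 − (27.80) = -37.00 mGal

-37.0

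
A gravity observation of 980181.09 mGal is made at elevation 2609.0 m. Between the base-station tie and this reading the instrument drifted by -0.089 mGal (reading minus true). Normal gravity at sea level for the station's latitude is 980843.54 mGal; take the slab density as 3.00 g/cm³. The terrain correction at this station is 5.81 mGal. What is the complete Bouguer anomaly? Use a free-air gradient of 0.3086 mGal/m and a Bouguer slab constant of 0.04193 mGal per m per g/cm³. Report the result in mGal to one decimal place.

Drift-corrected reading = 980181.09 − (-0.089) = 980181.179 mGal
Free-air correction = 0.3086 × 2609.0 = 805.14 mGal
Free-air anomaly = 980181.179 − 980843.54 + (805.14) = 142.779 mGal
Bouguer slab correction = 0.04193 × 3.00 × 2609.0 = 328.19 mGal
Simple Bouguer anomaly = 142.779 − (328.19) = -185.411 mGal
Complete Bouguer anomaly = -185.411 + 5.81 = -179.601 mGal

-179.6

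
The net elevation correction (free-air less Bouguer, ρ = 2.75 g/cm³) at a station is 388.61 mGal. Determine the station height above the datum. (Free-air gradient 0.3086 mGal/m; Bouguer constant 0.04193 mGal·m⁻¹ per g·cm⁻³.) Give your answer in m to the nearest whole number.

2010

Combined gradient = 0.3086 − 0.04193 × 2.75 = 0.1932925 mGal/m
h = 388.61 / 0.1932925 = 2010.48 m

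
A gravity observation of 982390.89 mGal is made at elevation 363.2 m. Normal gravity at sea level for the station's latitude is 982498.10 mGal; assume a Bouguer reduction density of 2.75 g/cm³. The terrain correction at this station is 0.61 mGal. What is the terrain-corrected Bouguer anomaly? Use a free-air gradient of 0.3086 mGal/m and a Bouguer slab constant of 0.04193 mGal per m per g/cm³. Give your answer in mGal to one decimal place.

Free-air correction = 0.3086 × 363.2 = 112.08 mGal
Free-air anomaly = 982390.89 − 982498.10 + (112.08) = 4.87 mGal
Bouguer slab correction = 0.04193 × 2.75 × 363.2 = 41.88 mGal
Simple Bouguer anomaly = 4.87 − (41.88) = -37.01 mGal
Complete Bouguer anomaly = -37.01 + 0.61 = -36.40 mGal

-36.4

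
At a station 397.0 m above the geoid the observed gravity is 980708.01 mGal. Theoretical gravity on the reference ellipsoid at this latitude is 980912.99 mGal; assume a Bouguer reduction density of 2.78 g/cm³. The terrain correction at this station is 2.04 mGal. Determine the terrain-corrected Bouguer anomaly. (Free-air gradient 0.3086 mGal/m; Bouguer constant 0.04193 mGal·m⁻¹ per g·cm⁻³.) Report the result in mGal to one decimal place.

-126.7

Free-air correction = 0.3086 × 397.0 = 122.51 mGal
Free-air anomaly = 980708.01 − 980912.99 + (122.51) = -82.47 mGal
Bouguer slab correction = 0.04193 × 2.78 × 397.0 = 46.28 mGal
Simple Bouguer anomaly = -82.47 − (46.28) = -128.75 mGal
Complete Bouguer anomaly = -128.75 + 2.04 = -126.71 mGal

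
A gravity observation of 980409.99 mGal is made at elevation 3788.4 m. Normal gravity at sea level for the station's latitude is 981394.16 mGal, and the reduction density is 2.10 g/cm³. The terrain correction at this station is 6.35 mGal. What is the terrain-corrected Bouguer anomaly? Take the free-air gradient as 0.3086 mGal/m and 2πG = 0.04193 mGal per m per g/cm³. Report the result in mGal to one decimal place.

-142.3

Free-air correction = 0.3086 × 3788.4 = 1169.10 mGal
Free-air anomaly = 980409.99 − 981394.16 + (1169.10) = 184.93 mGal
Bouguer slab correction = 0.04193 × 2.10 × 3788.4 = 333.58 mGal
Simple Bouguer anomaly = 184.93 − (333.58) = -148.65 mGal
Complete Bouguer anomaly = -148.65 + 6.35 = -142.30 mGal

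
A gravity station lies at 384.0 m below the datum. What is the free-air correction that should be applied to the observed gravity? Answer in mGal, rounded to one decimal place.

-118.5

Free-air correction = 0.3086 × -384.0 = -118.5 mGal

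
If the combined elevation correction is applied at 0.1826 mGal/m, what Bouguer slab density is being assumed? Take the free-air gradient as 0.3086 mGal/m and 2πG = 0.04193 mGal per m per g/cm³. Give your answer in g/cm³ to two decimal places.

0.1826 = 0.3086 − 0.04193 × ρ
ρ = (0.3086 − 0.1826) / 0.04193 = 3.01 g/cm³

3.01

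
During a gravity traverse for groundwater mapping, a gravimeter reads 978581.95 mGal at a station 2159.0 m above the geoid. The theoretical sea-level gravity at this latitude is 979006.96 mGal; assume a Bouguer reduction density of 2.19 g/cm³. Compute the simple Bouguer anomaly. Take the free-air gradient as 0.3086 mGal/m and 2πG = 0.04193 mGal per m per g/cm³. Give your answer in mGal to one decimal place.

43.0

Free-air correction = 0.3086 × 2159.0 = 666.27 mGal
Free-air anomaly = 978581.95 − 979006.96 + (666.27) = 241.26 mGal
Bouguer slab correction = 0.04193 × 2.19 × 2159.0 = 198.25 mGal
Simple Bouguer anomaly = 241.26 − (198.25) = 43.01 mGal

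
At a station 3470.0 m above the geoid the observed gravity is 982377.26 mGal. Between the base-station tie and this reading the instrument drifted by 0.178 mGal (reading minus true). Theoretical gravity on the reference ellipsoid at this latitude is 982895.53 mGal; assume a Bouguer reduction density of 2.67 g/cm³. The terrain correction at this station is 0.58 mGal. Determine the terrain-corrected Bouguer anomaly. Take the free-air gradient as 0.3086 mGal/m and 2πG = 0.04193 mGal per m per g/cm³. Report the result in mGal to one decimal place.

Drift-corrected reading = 982377.26 − (0.178) = 982377.082 mGal
Free-air correction = 0.3086 × 3470.0 = 1070.84 mGal
Free-air anomaly = 982377.082 − 982895.53 + (1070.84) = 552.392 mGal
Bouguer slab correction = 0.04193 × 2.67 × 3470.0 = 388.48 mGal
Simple Bouguer anomaly = 552.392 − (388.48) = 163.912 mGal
Complete Bouguer anomaly = 163.912 + 0.58 = 164.492 mGal

164.5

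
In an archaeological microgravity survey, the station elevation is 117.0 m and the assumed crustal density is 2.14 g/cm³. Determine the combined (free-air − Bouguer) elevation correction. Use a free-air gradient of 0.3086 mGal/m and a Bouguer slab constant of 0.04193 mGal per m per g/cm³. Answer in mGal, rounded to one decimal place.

25.6

Combined gradient = 0.3086 − 0.04193 × 2.14 = 0.2188698 mGal/m
Combined elevation correction = 0.2188698 × 117.0 = 25.6 mGal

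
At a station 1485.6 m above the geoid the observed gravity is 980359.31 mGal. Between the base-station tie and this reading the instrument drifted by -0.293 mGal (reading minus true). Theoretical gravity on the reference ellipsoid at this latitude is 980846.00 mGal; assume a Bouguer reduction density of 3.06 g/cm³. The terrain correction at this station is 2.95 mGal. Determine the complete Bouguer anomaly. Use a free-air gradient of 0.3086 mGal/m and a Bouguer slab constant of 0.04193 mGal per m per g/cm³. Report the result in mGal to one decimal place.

-215.6

Drift-corrected reading = 980359.31 − (-0.293) = 980359.603 mGal
Free-air correction = 0.3086 × 1485.6 = 458.46 mGal
Free-air anomaly = 980359.603 − 980846.00 + (458.46) = -27.937 mGal
Bouguer slab correction = 0.04193 × 3.06 × 1485.6 = 190.61 mGal
Simple Bouguer anomaly = -27.937 − (190.61) = -218.547 mGal
Complete Bouguer anomaly = -218.547 + 2.95 = -215.597 mGal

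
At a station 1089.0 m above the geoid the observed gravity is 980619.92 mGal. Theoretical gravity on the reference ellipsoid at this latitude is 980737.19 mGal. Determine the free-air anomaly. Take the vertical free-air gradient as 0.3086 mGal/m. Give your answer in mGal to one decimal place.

Free-air correction = 0.3086 × 1089.0 = 336.07 mGal
Free-air anomaly = 980619.92 − 980737.19 + (336.07) = 218.80 mGal

218.8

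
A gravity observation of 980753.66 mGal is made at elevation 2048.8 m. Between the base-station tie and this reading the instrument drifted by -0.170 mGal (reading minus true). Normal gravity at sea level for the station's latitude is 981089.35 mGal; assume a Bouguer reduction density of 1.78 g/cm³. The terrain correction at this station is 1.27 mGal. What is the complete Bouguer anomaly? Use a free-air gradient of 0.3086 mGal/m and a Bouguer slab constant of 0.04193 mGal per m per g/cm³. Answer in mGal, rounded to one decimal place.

Drift-corrected reading = 980753.66 − (-0.170) = 980753.830 mGal
Free-air correction = 0.3086 × 2048.8 = 632.26 mGal
Free-air anomaly = 980753.830 − 981089.35 + (632.26) = 296.740 mGal
Bouguer slab correction = 0.04193 × 1.78 × 2048.8 = 152.91 mGal
Simple Bouguer anomaly = 296.740 − (152.91) = 143.830 mGal
Complete Bouguer anomaly = 143.830 + 1.27 = 145.100 mGal

145.1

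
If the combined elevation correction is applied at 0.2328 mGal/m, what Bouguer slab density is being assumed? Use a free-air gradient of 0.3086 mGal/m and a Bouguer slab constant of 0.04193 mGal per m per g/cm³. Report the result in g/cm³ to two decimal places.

1.81

0.2328 = 0.3086 − 0.04193 × ρ
ρ = (0.3086 − 0.2328) / 0.04193 = 1.81 g/cm³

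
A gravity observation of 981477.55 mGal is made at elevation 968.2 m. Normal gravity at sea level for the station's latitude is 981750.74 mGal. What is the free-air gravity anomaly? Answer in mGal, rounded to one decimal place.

25.6

Free-air correction = 0.3086 × 968.2 = 298.79 mGal
Free-air anomaly = 981477.55 − 981750.74 + (298.79) = 25.60 mGal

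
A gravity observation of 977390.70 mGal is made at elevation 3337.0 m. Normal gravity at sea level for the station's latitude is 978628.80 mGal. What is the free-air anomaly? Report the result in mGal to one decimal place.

Free-air correction = 0.3086 × 3337.0 = 1029.80 mGal
Free-air anomaly = 977390.70 − 978628.80 + (1029.80) = -208.30 mGal

-208.3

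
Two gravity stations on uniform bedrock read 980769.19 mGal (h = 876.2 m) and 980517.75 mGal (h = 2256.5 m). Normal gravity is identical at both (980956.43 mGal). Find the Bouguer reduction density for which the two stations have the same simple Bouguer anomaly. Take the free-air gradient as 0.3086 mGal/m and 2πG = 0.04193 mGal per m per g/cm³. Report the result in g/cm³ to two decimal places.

3.02

Δg_obs = 980517.75 − 980769.19 = -251.44 mGal over Δh = 2256.5 − 876.2 = 1380.3 m
Equal Bouguer anomalies ⇒ Δg_obs + (0.3086 − 0.04193ρ)·Δh = 0
0.3086 − 0.04193ρ = −Δg_obs/Δh = 0.18216
ρ = (0.3086 − 0.18216) / 0.04193 = 3.02 g/cm³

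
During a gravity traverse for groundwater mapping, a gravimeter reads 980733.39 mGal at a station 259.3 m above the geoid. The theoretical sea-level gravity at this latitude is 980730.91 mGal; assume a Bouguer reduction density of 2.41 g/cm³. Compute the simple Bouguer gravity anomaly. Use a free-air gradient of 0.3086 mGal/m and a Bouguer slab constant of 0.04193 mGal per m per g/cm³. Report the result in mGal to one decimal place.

Free-air correction = 0.3086 × 259.3 = 80.02 mGal
Free-air anomaly = 980733.39 − 980730.91 + (80.02) = 82.50 mGal
Bouguer slab correction = 0.04193 × 2.41 × 259.3 = 26.20 mGal
Simple Bouguer anomaly = 82.50 − (26.20) = 56.30 mGal

56.3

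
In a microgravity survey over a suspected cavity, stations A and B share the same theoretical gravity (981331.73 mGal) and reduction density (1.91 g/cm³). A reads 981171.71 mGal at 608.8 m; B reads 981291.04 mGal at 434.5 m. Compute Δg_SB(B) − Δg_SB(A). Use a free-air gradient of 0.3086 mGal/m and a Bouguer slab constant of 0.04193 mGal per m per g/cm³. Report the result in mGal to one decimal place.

Δg_SB(A) = 981171.71 − 981331.73 + 0.3086×608.8 − 0.04193×1.91×608.8 = -20.90 mGal
Δg_SB(B) = 981291.04 − 981331.73 + 0.3086×434.5 − 0.04193×1.91×434.5 = 58.60 mGal
Difference = 58.60 − (-20.90) = 79.50 mGal

79.5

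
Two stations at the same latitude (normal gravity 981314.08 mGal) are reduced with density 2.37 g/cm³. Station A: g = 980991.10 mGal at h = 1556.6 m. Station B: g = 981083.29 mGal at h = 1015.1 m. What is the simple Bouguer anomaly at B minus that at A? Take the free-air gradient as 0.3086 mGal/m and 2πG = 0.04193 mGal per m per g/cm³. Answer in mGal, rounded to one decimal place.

Δg_SB(A) = 980991.10 − 981314.08 + 0.3086×1556.6 − 0.04193×2.37×1556.6 = 2.70 mGal
Δg_SB(B) = 981083.29 − 981314.08 + 0.3086×1015.1 − 0.04193×2.37×1015.1 = -18.40 mGal
Difference = -18.40 − (2.70) = -21.10 mGal

-21.1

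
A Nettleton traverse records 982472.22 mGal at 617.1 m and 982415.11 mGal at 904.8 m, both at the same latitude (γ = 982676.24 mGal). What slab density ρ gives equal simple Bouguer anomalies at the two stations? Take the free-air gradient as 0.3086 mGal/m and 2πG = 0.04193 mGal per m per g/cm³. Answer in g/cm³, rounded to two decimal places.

Δg_obs = 982415.11 − 982472.22 = -57.11 mGal over Δh = 904.8 − 617.1 = 287.7 m
Equal Bouguer anomalies ⇒ Δg_obs + (0.3086 − 0.04193ρ)·Δh = 0
0.3086 − 0.04193ρ = −Δg_obs/Δh = 0.19851
ρ = (0.3086 − 0.19851) / 0.04193 = 2.63 g/cm³

2.63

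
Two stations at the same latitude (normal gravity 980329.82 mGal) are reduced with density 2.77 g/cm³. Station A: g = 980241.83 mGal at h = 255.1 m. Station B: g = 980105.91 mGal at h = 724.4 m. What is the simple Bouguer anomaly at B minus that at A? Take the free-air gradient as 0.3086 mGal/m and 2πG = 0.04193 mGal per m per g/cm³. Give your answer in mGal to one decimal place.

-45.6

Δg_SB(A) = 980241.83 − 980329.82 + 0.3086×255.1 − 0.04193×2.77×255.1 = -38.90 mGal
Δg_SB(B) = 980105.91 − 980329.82 + 0.3086×724.4 − 0.04193×2.77×724.4 = -84.50 mGal
Difference = -84.50 − (-38.90) = -45.60 mGal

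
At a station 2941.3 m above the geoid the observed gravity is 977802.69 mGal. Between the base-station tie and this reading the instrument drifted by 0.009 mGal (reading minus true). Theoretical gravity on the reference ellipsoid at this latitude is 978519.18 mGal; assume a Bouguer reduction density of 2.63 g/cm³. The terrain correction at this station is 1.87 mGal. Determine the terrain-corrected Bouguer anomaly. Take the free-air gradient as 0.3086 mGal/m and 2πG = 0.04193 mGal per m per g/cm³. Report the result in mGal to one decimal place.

-131.3

Drift-corrected reading = 977802.69 − (0.009) = 977802.681 mGal
Free-air correction = 0.3086 × 2941.3 = 907.69 mGal
Free-air anomaly = 977802.681 − 978519.18 + (907.69) = 191.191 mGal
Bouguer slab correction = 0.04193 × 2.63 × 2941.3 = 324.35 mGal
Simple Bouguer anomaly = 191.191 − (324.35) = -133.159 mGal
Complete Bouguer anomaly = -133.159 + 1.87 = -131.289 mGal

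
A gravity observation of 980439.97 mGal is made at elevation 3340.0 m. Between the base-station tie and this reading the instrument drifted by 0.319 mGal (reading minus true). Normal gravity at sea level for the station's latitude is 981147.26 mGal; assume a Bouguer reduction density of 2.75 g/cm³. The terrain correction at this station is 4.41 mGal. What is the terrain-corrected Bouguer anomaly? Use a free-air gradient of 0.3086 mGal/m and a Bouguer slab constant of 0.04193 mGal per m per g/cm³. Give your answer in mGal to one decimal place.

Drift-corrected reading = 980439.97 − (0.319) = 980439.651 mGal
Free-air correction = 0.3086 × 3340.0 = 1030.72 mGal
Free-air anomaly = 980439.651 − 981147.26 + (1030.72) = 323.111 mGal
Bouguer slab correction = 0.04193 × 2.75 × 3340.0 = 385.13 mGal
Simple Bouguer anomaly = 323.111 − (385.13) = -62.019 mGal
Complete Bouguer anomaly = -62.019 + 4.41 = -57.609 mGal

-57.6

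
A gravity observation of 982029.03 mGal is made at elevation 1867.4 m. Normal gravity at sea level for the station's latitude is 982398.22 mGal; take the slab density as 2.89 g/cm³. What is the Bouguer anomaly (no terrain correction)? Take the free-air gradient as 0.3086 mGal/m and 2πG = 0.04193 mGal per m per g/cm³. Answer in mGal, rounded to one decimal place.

-19.2

Free-air correction = 0.3086 × 1867.4 = 576.28 mGal
Free-air anomaly = 982029.03 − 982398.22 + (576.28) = 207.09 mGal
Bouguer slab correction = 0.04193 × 2.89 × 1867.4 = 226.29 mGal
Simple Bouguer anomaly = 207.09 − (226.29) = -19.20 mGal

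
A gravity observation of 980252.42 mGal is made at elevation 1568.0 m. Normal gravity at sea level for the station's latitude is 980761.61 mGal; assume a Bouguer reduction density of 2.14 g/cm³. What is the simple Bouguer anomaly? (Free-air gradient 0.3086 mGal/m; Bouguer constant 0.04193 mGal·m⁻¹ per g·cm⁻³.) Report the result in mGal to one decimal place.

Free-air correction = 0.3086 × 1568.0 = 483.88 mGal
Free-air anomaly = 980252.42 − 980761.61 + (483.88) = -25.31 mGal
Bouguer slab correction = 0.04193 × 2.14 × 1568.0 = 140.70 mGal
Simple Bouguer anomaly = -25.31 − (140.70) = -166.01 mGal

-166.0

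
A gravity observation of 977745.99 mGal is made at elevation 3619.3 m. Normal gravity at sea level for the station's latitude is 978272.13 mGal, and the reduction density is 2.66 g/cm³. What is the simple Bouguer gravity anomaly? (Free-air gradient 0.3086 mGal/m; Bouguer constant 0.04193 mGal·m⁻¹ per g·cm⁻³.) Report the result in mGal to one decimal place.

Free-air correction = 0.3086 × 3619.3 = 1116.92 mGal
Free-air anomaly = 977745.99 − 978272.13 + (1116.92) = 590.78 mGal
Bouguer slab correction = 0.04193 × 2.66 × 3619.3 = 403.67 mGal
Simple Bouguer anomaly = 590.78 − (403.67) = 187.11 mGal

187.1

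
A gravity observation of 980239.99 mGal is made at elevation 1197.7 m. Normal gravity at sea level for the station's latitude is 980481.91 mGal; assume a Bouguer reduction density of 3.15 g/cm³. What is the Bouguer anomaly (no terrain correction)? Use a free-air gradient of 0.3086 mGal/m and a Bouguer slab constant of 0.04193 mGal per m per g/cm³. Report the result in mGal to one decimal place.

-30.5

Free-air correction = 0.3086 × 1197.7 = 369.61 mGal
Free-air anomaly = 980239.99 − 980481.91 + (369.61) = 127.69 mGal
Bouguer slab correction = 0.04193 × 3.15 × 1197.7 = 158.19 mGal
Simple Bouguer anomaly = 127.69 − (158.19) = -30.50 mGal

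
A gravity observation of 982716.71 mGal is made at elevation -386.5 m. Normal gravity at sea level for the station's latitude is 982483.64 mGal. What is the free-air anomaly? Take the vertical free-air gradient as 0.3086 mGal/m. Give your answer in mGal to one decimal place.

113.8

Free-air correction = 0.3086 × -386.5 = -119.27 mGal
Free-air anomaly = 982716.71 − 982483.64 + (-119.27) = 113.80 mGal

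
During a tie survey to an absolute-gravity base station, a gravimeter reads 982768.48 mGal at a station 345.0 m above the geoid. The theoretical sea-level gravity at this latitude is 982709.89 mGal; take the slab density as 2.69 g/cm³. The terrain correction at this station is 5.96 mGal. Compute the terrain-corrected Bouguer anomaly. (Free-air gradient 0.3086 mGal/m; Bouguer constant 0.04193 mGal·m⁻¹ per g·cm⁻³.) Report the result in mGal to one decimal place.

Free-air correction = 0.3086 × 345.0 = 106.47 mGal
Free-air anomaly = 982768.48 − 982709.89 + (106.47) = 165.06 mGal
Bouguer slab correction = 0.04193 × 2.69 × 345.0 = 38.91 mGal
Simple Bouguer anomaly = 165.06 − (38.91) = 126.15 mGal
Complete Bouguer anomaly = 126.15 + 5.96 = 132.11 mGal

132.1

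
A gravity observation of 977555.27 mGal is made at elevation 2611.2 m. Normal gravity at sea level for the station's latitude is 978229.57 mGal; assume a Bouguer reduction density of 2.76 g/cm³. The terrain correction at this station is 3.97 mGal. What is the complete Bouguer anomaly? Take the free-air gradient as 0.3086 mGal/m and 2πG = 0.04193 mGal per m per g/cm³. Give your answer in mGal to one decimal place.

-166.7

Free-air correction = 0.3086 × 2611.2 = 805.82 mGal
Free-air anomaly = 977555.27 − 978229.57 + (805.82) = 131.52 mGal
Bouguer slab correction = 0.04193 × 2.76 × 2611.2 = 302.19 mGal
Simple Bouguer anomaly = 131.52 − (302.19) = -170.67 mGal
Complete Bouguer anomaly = -170.67 + 3.97 = -166.70 mGal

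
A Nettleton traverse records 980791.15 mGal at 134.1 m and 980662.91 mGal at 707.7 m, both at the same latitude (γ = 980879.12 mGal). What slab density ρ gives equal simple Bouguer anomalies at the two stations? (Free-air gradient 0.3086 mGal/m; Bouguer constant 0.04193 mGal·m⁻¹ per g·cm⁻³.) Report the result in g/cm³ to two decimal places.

2.03

Δg_obs = 980662.91 − 980791.15 = -128.24 mGal over Δh = 707.7 − 134.1 = 573.6 m
Equal Bouguer anomalies ⇒ Δg_obs + (0.3086 − 0.04193ρ)·Δh = 0
0.3086 − 0.04193ρ = −Δg_obs/Δh = 0.22357
ρ = (0.3086 − 0.22357) / 0.04193 = 2.03 g/cm³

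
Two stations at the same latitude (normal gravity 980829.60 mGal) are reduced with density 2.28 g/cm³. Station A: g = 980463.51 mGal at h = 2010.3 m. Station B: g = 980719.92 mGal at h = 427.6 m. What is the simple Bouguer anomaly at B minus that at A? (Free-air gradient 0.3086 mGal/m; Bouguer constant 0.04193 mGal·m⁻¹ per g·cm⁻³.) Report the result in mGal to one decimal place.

Δg_SB(A) = 980463.51 − 980829.60 + 0.3086×2010.3 − 0.04193×2.28×2010.3 = 62.10 mGal
Δg_SB(B) = 980719.92 − 980829.60 + 0.3086×427.6 − 0.04193×2.28×427.6 = -18.60 mGal
Difference = -18.60 − (62.10) = -80.70 mGal

-80.7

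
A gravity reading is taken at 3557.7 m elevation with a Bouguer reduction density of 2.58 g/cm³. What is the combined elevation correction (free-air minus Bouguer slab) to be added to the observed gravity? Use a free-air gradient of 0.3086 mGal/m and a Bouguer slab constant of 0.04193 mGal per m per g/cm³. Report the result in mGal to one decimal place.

713.0

Combined gradient = 0.3086 − 0.04193 × 2.58 = 0.2004206 mGal/m
Combined elevation correction = 0.2004206 × 3557.7 = 713.0 mGal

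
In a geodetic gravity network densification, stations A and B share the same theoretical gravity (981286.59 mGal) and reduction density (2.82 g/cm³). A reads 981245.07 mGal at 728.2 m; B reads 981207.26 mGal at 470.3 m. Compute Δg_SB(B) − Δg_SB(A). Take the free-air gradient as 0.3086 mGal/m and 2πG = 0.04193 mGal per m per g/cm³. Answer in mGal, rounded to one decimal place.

-86.9

Δg_SB(A) = 981245.07 − 981286.59 + 0.3086×728.2 − 0.04193×2.82×728.2 = 97.10 mGal
Δg_SB(B) = 981207.26 − 981286.59 + 0.3086×470.3 − 0.04193×2.82×470.3 = 10.20 mGal
Difference = 10.20 − (97.10) = -86.90 mGal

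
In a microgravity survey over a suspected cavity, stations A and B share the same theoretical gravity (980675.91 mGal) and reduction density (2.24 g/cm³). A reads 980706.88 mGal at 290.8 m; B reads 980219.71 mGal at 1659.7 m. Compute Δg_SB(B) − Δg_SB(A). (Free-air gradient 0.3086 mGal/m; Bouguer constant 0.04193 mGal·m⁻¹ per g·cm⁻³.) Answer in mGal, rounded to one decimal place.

-193.3

Δg_SB(A) = 980706.88 − 980675.91 + 0.3086×290.8 − 0.04193×2.24×290.8 = 93.40 mGal
Δg_SB(B) = 980219.71 − 980675.91 + 0.3086×1659.7 − 0.04193×2.24×1659.7 = -99.90 mGal
Difference = -99.90 − (93.40) = -193.30 mGal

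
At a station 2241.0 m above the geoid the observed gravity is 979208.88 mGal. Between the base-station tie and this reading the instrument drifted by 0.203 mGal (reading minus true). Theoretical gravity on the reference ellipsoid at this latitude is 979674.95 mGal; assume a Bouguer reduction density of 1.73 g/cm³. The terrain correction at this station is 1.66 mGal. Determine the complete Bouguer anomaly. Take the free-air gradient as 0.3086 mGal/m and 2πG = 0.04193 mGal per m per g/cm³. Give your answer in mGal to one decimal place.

Drift-corrected reading = 979208.88 − (0.203) = 979208.677 mGal
Free-air correction = 0.3086 × 2241.0 = 691.57 mGal
Free-air anomaly = 979208.677 − 979674.95 + (691.57) = 225.297 mGal
Bouguer slab correction = 0.04193 × 1.73 × 2241.0 = 162.56 mGal
Simple Bouguer anomaly = 225.297 − (162.56) = 62.737 mGal
Complete Bouguer anomaly = 62.737 + 1.66 = 64.397 mGal

64.4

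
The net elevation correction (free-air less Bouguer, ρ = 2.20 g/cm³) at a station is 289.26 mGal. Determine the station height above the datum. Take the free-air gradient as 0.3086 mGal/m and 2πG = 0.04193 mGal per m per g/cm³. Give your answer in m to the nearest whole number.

Combined gradient = 0.3086 − 0.04193 × 2.20 = 0.2163540 mGal/m
h = 289.26 / 0.2163540 = 1336.98 m

1337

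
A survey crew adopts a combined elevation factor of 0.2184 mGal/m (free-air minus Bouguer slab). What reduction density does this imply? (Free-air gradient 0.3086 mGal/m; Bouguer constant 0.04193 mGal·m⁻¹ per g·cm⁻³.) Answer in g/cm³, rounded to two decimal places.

0.2184 = 0.3086 − 0.04193 × ρ
ρ = (0.3086 − 0.2184) / 0.04193 = 2.15 g/cm³

2.15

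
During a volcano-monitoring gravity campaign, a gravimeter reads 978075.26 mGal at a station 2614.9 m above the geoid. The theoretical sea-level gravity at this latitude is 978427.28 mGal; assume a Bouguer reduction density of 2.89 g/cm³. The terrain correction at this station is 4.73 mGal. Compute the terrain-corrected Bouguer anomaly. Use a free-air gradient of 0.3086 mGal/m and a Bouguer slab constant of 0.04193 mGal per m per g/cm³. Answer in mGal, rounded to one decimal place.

142.8

Free-air correction = 0.3086 × 2614.9 = 806.96 mGal
Free-air anomaly = 978075.26 − 978427.28 + (806.96) = 454.94 mGal
Bouguer slab correction = 0.04193 × 2.89 × 2614.9 = 316.87 mGal
Simple Bouguer anomaly = 454.94 − (316.87) = 138.07 mGal
Complete Bouguer anomaly = 138.07 + 4.73 = 142.80 mGal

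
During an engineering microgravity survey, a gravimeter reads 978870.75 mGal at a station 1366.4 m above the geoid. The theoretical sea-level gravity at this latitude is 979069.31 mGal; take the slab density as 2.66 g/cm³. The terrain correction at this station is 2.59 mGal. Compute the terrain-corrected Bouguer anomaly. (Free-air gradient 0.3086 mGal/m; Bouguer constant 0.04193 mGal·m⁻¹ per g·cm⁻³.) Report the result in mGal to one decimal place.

Free-air correction = 0.3086 × 1366.4 = 421.67 mGal
Free-air anomaly = 978870.75 − 979069.31 + (421.67) = 223.11 mGal
Bouguer slab correction = 0.04193 × 2.66 × 1366.4 = 152.40 mGal
Simple Bouguer anomaly = 223.11 − (152.40) = 70.71 mGal
Complete Bouguer anomaly = 70.71 + 2.59 = 73.30 mGal

73.3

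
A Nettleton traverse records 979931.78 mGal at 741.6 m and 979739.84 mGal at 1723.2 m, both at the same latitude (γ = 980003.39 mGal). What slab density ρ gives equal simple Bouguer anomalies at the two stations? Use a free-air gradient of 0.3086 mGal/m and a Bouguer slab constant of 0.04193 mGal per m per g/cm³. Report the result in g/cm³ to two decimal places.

2.70

Δg_obs = 979739.84 − 979931.78 = -191.94 mGal over Δh = 1723.2 − 741.6 = 981.6 m
Equal Bouguer anomalies ⇒ Δg_obs + (0.3086 − 0.04193ρ)·Δh = 0
0.3086 − 0.04193ρ = −Δg_obs/Δh = 0.19554
ρ = (0.3086 − 0.19554) / 0.04193 = 2.70 g/cm³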